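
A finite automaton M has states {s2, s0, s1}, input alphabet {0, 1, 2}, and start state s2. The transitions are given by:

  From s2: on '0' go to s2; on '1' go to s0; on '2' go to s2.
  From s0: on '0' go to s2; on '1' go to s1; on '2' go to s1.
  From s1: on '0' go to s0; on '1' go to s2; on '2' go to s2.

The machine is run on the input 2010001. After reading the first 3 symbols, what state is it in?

s0

s2 → s2 → s2 → s0
After 3 symbols: s0.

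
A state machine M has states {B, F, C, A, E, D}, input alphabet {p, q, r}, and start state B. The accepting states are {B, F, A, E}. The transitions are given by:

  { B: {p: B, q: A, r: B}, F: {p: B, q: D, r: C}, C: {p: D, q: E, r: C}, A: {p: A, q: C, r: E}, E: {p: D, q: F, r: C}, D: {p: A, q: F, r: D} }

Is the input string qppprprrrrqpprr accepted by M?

B → A → A → A → A → E → D → D → D → D → D → F → B → B → B → B
End state B is accepting.

Yes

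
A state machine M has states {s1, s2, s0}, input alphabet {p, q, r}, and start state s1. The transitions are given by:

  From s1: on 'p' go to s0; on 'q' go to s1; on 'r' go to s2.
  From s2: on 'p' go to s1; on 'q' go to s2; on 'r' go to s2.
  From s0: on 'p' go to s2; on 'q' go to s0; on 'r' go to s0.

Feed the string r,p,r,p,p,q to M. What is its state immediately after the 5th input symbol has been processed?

s0

start at s1
read 'r': s1 → s2
read 'p': s2 → s1
read 'r': s1 → s2
read 'p': s2 → s1
read 'p': s1 → s0
After 5 symbols: s0.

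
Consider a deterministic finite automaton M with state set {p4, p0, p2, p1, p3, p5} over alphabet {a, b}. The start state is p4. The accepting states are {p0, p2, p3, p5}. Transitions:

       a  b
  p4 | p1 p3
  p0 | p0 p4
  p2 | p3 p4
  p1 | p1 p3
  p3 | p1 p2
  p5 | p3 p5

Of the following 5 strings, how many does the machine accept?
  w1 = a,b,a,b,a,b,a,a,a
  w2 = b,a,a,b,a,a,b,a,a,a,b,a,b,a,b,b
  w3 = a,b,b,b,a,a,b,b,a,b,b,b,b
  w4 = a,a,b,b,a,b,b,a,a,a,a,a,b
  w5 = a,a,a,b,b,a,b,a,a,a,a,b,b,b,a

3

w1: p4 → p1 → p3 → p1 → p3 → p1 → p3 → p1 → p1 → p1  → end p1, rejected
w2: p4 → p3 → p1 → p1 → p3 → p1 → p1 → p3 → p1 → p1 → p1 → p3 → p1 → p3 → p1 → p3 → p2  → end p2, accepted
w3: p4 → p1 → p3 → p2 → p4 → p1 → p1 → p3 → p2 → p3 → p2 → p4 → p3 → p2  → end p2, accepted
w4: p4 → p1 → p1 → p3 → p2 → p3 → p2 → p4 → p1 → p1 → p1 → p1 → p1 → p3  → end p3, accepted
w5: p4 → p1 → p1 → p1 → p3 → p2 → p3 → p2 → p3 → p1 → p1 → p1 → p3 → p2 → p4 → p1  → end p1, rejected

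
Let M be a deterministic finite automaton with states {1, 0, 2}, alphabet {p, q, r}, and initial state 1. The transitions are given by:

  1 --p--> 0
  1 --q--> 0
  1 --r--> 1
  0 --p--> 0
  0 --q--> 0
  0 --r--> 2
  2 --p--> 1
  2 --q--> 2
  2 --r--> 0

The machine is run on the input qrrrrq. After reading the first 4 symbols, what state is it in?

Trace: 1 -q-> 0 -r-> 2 -r-> 0 -r-> 2
After 4 symbols: 2.

2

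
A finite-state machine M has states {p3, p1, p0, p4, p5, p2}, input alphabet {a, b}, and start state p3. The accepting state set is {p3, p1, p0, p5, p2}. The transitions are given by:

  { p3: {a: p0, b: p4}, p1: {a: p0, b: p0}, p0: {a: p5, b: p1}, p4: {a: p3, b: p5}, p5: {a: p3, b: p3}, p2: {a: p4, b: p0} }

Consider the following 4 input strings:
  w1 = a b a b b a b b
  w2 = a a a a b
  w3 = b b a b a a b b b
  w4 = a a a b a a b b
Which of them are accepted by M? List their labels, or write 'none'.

w1: Trace: p3 -a-> p0 -b-> p1 -a-> p0 -b-> p1 -b-> p0 -a-> p5 -b-> p3 -b-> p4  → end p4, rejected
w2: Trace: p3 -a-> p0 -a-> p5 -a-> p3 -a-> p0 -b-> p1  → end p1, accepted
w3: Trace: p3 -b-> p4 -b-> p5 -a-> p3 -b-> p4 -a-> p3 -a-> p0 -b-> p1 -b-> p0 -b-> p1  → end p1, accepted
w4: Trace: p3 -a-> p0 -a-> p5 -a-> p3 -b-> p4 -a-> p3 -a-> p0 -b-> p1 -b-> p0  → end p0, accepted

w2, w3, w4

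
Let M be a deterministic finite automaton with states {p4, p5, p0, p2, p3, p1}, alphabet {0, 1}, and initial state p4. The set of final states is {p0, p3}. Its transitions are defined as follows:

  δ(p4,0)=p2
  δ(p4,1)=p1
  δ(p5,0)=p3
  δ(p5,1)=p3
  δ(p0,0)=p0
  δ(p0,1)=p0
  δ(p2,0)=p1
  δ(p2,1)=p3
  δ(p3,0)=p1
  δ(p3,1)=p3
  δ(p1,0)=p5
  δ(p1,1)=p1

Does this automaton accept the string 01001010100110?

start at p4
read '0': p4 → p2
read '1': p2 → p3
read '0': p3 → p1
read '0': p1 → p5
read '1': p5 → p3
read '0': p3 → p1
read '1': p1 → p1
read '0': p1 → p5
read '1': p5 → p3
read '0': p3 → p1
read '0': p1 → p5
read '1': p5 → p3
read '1': p3 → p3
read '0': p3 → p1
End state p1 is not accepting.

No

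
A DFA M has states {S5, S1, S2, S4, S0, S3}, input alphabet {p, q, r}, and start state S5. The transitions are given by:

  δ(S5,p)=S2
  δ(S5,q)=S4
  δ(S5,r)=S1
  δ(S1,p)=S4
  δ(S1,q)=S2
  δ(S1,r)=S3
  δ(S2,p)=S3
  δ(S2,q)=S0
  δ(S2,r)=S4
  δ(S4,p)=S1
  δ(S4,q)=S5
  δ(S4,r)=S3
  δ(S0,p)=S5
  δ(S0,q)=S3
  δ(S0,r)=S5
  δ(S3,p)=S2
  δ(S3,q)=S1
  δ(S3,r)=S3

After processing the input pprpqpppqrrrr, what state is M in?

S3

Trace: S5 -p-> S2 -p-> S3 -r-> S3 -p-> S2 -q-> S0 -p-> S5 -p-> S2 -p-> S3 -q-> S1 -r-> S3 -r-> S3 -r-> S3 -r-> S3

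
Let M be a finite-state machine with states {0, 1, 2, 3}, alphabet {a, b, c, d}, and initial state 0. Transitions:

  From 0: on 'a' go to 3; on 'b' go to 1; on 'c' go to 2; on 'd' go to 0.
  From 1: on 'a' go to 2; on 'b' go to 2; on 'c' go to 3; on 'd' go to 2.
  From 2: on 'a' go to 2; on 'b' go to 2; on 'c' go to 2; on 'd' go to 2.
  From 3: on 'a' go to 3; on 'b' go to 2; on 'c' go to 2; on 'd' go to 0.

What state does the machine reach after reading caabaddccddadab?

2

0 → 2 → 2 → 2 → 2 → 2 → 2 → 2 → 2 → 2 → 2 → 2 → 2 → 2 → 2 → 2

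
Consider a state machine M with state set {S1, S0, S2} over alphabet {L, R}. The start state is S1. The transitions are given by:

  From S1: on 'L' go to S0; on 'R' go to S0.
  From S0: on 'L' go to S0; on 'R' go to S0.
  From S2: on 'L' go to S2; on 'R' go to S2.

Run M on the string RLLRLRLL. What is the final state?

S0

start at S1
read 'R': S1 → S0
read 'L': S0 → S0
read 'L': S0 → S0
read 'R': S0 → S0
read 'L': S0 → S0
read 'R': S0 → S0
read 'L': S0 → S0
read 'L': S0 → S0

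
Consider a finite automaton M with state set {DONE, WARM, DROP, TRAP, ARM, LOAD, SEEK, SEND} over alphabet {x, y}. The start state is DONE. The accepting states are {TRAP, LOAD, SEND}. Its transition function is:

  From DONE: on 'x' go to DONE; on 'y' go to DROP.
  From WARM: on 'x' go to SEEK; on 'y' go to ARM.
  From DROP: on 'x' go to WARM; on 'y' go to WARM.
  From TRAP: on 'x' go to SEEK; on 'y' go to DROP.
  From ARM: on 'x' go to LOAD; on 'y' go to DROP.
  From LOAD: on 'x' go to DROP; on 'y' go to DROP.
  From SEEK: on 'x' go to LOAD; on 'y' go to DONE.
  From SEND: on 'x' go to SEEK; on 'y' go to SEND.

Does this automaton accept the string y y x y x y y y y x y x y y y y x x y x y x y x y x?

DONE → DROP → WARM → SEEK → DONE → DONE → DROP → WARM → ARM → DROP → WARM → ARM → LOAD → DROP → WARM → ARM → DROP → WARM → SEEK → DONE → DONE → DROP → WARM → ARM → LOAD → DROP → WARM
End state WARM is not accepting.

No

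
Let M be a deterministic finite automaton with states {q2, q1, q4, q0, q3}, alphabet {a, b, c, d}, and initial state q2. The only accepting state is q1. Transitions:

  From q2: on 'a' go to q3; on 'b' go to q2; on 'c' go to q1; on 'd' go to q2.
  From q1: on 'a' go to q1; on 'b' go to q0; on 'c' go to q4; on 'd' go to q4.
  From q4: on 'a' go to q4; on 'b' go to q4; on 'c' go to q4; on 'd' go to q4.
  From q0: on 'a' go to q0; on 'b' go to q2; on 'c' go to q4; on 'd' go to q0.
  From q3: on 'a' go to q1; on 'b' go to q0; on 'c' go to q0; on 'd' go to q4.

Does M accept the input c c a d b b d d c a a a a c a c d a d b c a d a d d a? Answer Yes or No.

start at q2
read 'c': q2 → q1
read 'c': q1 → q4
read 'a': q4 → q4
read 'd': q4 → q4
read 'b': q4 → q4
read 'b': q4 → q4
read 'd': q4 → q4
read 'd': q4 → q4
read 'c': q4 → q4
read 'a': q4 → q4
read 'a': q4 → q4
read 'a': q4 → q4
read 'a': q4 → q4
read 'c': q4 → q4
read 'a': q4 → q4
read 'c': q4 → q4
read 'd': q4 → q4
read 'a': q4 → q4
read 'd': q4 → q4
read 'b': q4 → q4
read 'c': q4 → q4
read 'a': q4 → q4
read 'd': q4 → q4
read 'a': q4 → q4
read 'd': q4 → q4
read 'd': q4 → q4
read 'a': q4 → q4
End state q4 is not accepting.

No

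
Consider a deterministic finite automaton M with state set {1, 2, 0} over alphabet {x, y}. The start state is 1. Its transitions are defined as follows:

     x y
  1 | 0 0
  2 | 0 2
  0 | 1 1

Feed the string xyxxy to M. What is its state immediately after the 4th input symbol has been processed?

1

start at 1
read 'x': 1 → 0
read 'y': 0 → 1
read 'x': 1 → 0
read 'x': 0 → 1
After 4 symbols: 1.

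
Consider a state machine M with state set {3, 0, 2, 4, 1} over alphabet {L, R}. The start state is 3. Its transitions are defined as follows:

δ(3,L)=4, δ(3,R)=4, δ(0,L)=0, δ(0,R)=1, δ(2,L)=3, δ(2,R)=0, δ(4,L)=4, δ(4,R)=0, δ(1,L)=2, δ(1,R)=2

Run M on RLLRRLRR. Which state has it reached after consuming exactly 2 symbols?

4

3 → 4 → 4
After 2 symbols: 4.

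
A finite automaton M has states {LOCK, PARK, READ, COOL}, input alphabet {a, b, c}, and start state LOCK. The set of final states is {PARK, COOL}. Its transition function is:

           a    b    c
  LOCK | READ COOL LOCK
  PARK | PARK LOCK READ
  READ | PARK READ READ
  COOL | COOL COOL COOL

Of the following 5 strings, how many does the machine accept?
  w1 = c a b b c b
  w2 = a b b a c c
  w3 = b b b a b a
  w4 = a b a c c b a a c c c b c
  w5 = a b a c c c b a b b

w1:
  start at LOCK
  read 'c': LOCK → LOCK
  read 'a': LOCK → READ
  read 'b': READ → READ
  read 'b': READ → READ
  read 'c': READ → READ
  read 'b': READ → READ
  end READ, rejected
w2:
  start at LOCK
  read 'a': LOCK → READ
  read 'b': READ → READ
  read 'b': READ → READ
  read 'a': READ → PARK
  read 'c': PARK → READ
  read 'c': READ → READ
  end READ, rejected
w3:
  start at LOCK
  read 'b': LOCK → COOL
  read 'b': COOL → COOL
  read 'b': COOL → COOL
  read 'a': COOL → COOL
  read 'b': COOL → COOL
  read 'a': COOL → COOL
  end COOL, accepted
w4:
  start at LOCK
  read 'a': LOCK → READ
  read 'b': READ → READ
  read 'a': READ → PARK
  read 'c': PARK → READ
  read 'c': READ → READ
  read 'b': READ → READ
  read 'a': READ → PARK
  read 'a': PARK → PARK
  read 'c': PARK → READ
  read 'c': READ → READ
  read 'c': READ → READ
  read 'b': READ → READ
  read 'c': READ → READ
  end READ, rejected
w5:
  start at LOCK
  read 'a': LOCK → READ
  read 'b': READ → READ
  read 'a': READ → PARK
  read 'c': PARK → READ
  read 'c': READ → READ
  read 'c': READ → READ
  read 'b': READ → READ
  read 'a': READ → PARK
  read 'b': PARK → LOCK
  read 'b': LOCK → COOL
  end COOL, accepted

2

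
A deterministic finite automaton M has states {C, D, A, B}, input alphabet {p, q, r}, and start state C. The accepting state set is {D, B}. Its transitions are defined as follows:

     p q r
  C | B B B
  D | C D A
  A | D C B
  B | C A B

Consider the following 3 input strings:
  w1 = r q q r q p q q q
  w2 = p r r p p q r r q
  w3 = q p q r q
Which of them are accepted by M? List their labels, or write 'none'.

w1

w1: Trace: C -r-> B -q-> A -q-> C -r-> B -q-> A -p-> D -q-> D -q-> D -q-> D  → end D, accepted
w2: Trace: C -p-> B -r-> B -r-> B -p-> C -p-> B -q-> A -r-> B -r-> B -q-> A  → end A, rejected
w3: Trace: C -q-> B -p-> C -q-> B -r-> B -q-> A  → end A, rejected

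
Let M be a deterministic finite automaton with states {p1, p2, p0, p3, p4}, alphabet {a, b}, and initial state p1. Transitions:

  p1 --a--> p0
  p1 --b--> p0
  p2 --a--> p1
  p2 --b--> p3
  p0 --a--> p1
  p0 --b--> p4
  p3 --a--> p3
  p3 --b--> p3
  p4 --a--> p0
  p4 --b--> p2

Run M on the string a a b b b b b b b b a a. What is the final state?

p3

p1 → p0 → p1 → p0 → p4 → p2 → p3 → p3 → p3 → p3 → p3 → p3 → p3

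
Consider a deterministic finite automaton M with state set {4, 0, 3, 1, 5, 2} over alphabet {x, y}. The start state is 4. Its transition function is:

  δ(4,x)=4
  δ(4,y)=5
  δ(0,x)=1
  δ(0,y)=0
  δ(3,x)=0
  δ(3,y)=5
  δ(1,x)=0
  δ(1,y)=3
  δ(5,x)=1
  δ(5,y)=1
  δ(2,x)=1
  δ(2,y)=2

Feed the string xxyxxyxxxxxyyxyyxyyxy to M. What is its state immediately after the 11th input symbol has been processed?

4 → 4 → 4 → 5 → 1 → 0 → 0 → 1 → 0 → 1 → 0 → 1
After 11 symbols: 1.

1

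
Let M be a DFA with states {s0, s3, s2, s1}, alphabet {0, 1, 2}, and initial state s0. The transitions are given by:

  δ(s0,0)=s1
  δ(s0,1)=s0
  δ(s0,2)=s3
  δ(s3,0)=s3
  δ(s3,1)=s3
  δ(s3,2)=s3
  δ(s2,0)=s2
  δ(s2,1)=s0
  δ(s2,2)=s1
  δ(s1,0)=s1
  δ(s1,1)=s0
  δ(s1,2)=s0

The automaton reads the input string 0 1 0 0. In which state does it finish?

s1

Trace: s0 -0-> s1 -1-> s0 -0-> s1 -0-> s1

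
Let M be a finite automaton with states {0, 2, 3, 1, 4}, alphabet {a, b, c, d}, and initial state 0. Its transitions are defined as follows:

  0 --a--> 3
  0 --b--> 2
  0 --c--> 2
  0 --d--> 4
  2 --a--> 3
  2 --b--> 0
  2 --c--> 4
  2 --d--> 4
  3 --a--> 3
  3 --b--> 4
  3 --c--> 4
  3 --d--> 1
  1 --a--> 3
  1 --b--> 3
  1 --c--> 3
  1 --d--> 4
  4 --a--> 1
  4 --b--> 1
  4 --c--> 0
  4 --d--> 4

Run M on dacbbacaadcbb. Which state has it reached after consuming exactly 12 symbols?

0 → 4 → 1 → 3 → 4 → 1 → 3 → 4 → 1 → 3 → 1 → 3 → 4
After 12 symbols: 4.

4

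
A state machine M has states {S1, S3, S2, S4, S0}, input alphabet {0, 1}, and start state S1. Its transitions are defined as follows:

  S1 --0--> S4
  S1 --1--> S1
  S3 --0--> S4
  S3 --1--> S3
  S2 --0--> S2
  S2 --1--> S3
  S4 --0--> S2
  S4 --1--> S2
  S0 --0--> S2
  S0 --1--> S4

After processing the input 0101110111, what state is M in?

Trace: S1 -0-> S4 -1-> S2 -0-> S2 -1-> S3 -1-> S3 -1-> S3 -0-> S4 -1-> S2 -1-> S3 -1-> S3

S3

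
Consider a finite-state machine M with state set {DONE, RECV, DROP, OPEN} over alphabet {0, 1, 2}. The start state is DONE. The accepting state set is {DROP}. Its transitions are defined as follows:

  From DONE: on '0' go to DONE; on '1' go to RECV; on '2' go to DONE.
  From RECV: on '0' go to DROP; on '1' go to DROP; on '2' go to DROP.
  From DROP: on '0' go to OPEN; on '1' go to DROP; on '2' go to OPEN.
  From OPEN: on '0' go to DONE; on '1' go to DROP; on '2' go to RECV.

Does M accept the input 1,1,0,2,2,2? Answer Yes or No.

Trace: DONE -1-> RECV -1-> DROP -0-> OPEN -2-> RECV -2-> DROP -2-> OPEN
End state OPEN is not accepting.

No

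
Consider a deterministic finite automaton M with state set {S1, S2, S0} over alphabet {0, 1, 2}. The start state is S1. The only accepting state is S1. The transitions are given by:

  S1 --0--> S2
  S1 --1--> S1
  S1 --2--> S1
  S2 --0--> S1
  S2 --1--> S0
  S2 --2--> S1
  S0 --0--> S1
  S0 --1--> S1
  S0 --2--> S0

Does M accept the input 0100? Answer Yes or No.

Trace: S1 -0-> S2 -1-> S0 -0-> S1 -0-> S2
End state S2 is not accepting.

No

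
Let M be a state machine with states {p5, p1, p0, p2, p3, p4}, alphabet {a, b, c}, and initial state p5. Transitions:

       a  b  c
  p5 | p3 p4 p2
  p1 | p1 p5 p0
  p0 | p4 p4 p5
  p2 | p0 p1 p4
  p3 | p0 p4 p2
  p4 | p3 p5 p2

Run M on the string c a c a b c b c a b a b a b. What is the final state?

p4

p5 → p2 → p0 → p5 → p3 → p4 → p2 → p1 → p0 → p4 → p5 → p3 → p4 → p3 → p4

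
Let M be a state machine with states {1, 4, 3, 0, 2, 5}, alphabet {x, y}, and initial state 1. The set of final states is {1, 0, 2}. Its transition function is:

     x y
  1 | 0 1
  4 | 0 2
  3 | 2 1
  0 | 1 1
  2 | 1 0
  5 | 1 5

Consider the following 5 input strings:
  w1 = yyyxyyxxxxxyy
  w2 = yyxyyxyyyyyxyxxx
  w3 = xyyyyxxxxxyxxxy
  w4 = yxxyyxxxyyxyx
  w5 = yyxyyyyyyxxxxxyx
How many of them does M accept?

5

w1:
  start at 1
  read 'y': 1 → 1
  read 'y': 1 → 1
  read 'y': 1 → 1
  read 'x': 1 → 0
  read 'y': 0 → 1
  read 'y': 1 → 1
  read 'x': 1 → 0
  read 'x': 0 → 1
  read 'x': 1 → 0
  read 'x': 0 → 1
  read 'x': 1 → 0
  read 'y': 0 → 1
  read 'y': 1 → 1
  end 1, accepted
w2:
  start at 1
  read 'y': 1 → 1
  read 'y': 1 → 1
  read 'x': 1 → 0
  read 'y': 0 → 1
  read 'y': 1 → 1
  read 'x': 1 → 0
  read 'y': 0 → 1
  read 'y': 1 → 1
  read 'y': 1 → 1
  read 'y': 1 → 1
  read 'y': 1 → 1
  read 'x': 1 → 0
  read 'y': 0 → 1
  read 'x': 1 → 0
  read 'x': 0 → 1
  read 'x': 1 → 0
  end 0, accepted
w3:
  start at 1
  read 'x': 1 → 0
  read 'y': 0 → 1
  read 'y': 1 → 1
  read 'y': 1 → 1
  read 'y': 1 → 1
  read 'x': 1 → 0
  read 'x': 0 → 1
  read 'x': 1 → 0
  read 'x': 0 → 1
  read 'x': 1 → 0
  read 'y': 0 → 1
  read 'x': 1 → 0
  read 'x': 0 → 1
  read 'x': 1 → 0
  read 'y': 0 → 1
  end 1, accepted
w4:
  start at 1
  read 'y': 1 → 1
  read 'x': 1 → 0
  read 'x': 0 → 1
  read 'y': 1 → 1
  read 'y': 1 → 1
  read 'x': 1 → 0
  read 'x': 0 → 1
  read 'x': 1 → 0
  read 'y': 0 → 1
  read 'y': 1 → 1
  read 'x': 1 → 0
  read 'y': 0 → 1
  read 'x': 1 → 0
  end 0, accepted
w5:
  start at 1
  read 'y': 1 → 1
  read 'y': 1 → 1
  read 'x': 1 → 0
  read 'y': 0 → 1
  read 'y': 1 → 1
  read 'y': 1 → 1
  read 'y': 1 → 1
  read 'y': 1 → 1
  read 'y': 1 → 1
  read 'x': 1 → 0
  read 'x': 0 → 1
  read 'x': 1 → 0
  read 'x': 0 → 1
  read 'x': 1 → 0
  read 'y': 0 → 1
  read 'x': 1 → 0
  end 0, accepted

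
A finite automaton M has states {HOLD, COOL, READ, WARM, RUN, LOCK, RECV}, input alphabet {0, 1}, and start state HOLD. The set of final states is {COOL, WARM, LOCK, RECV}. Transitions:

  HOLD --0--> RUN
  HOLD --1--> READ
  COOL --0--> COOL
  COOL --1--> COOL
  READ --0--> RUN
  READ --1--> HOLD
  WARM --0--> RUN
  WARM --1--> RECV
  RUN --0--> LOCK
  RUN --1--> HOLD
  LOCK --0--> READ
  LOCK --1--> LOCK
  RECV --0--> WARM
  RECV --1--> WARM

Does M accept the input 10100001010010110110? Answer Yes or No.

start at HOLD
read '1': HOLD → READ
read '0': READ → RUN
read '1': RUN → HOLD
read '0': HOLD → RUN
read '0': RUN → LOCK
read '0': LOCK → READ
read '0': READ → RUN
read '1': RUN → HOLD
read '0': HOLD → RUN
read '1': RUN → HOLD
read '0': HOLD → RUN
read '0': RUN → LOCK
read '1': LOCK → LOCK
read '0': LOCK → READ
read '1': READ → HOLD
read '1': HOLD → READ
read '0': READ → RUN
read '1': RUN → HOLD
read '1': HOLD → READ
read '0': READ → RUN
End state RUN is not accepting.

No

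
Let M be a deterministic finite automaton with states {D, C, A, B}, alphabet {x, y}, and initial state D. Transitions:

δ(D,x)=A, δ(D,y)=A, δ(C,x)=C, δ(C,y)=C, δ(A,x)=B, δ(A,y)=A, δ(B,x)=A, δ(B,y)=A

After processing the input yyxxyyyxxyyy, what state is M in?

D → A → A → B → A → A → A → A → B → A → A → A → A

A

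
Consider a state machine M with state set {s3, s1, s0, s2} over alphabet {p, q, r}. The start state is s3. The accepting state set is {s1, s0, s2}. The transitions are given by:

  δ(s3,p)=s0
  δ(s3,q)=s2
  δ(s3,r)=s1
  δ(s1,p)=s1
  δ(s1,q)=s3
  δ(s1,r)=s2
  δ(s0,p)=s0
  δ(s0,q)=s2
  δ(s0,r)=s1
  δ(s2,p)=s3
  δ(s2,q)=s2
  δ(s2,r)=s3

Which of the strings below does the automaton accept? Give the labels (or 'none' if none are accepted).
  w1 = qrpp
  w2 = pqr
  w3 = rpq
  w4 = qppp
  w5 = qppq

w1: s3 → s2 → s3 → s0 → s0  → end s0, accepted
w2: s3 → s0 → s2 → s3  → end s3, rejected
w3: s3 → s1 → s1 → s3  → end s3, rejected
w4: s3 → s2 → s3 → s0 → s0  → end s0, accepted
w5: s3 → s2 → s3 → s0 → s2  → end s2, accepted

w1, w4, w5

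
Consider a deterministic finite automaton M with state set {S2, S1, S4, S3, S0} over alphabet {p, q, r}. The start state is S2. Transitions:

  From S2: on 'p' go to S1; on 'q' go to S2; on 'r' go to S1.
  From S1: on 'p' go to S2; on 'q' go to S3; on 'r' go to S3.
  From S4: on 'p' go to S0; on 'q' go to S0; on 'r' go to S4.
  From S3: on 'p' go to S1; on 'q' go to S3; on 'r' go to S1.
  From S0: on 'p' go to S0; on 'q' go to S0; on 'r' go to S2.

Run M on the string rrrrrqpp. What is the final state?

S2 → S1 → S3 → S1 → S3 → S1 → S3 → S1 → S2

S2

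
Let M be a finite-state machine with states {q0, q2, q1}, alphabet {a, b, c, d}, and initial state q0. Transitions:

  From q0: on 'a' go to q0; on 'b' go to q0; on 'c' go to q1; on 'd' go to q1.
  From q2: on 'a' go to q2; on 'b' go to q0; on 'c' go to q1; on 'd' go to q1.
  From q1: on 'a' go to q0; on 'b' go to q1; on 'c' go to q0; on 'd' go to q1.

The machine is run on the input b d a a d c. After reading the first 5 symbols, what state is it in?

q1

Trace: q0 -b-> q0 -d-> q1 -a-> q0 -a-> q0 -d-> q1
After 5 symbols: q1.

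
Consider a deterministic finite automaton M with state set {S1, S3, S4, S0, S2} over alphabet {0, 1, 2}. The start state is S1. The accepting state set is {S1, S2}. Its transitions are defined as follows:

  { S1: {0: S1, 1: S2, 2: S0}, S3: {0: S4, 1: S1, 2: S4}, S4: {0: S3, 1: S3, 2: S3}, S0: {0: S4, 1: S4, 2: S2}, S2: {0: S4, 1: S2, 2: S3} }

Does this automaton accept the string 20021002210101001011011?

Trace: S1 -2-> S0 -0-> S4 -0-> S3 -2-> S4 -1-> S3 -0-> S4 -0-> S3 -2-> S4 -2-> S3 -1-> S1 -0-> S1 -1-> S2 -0-> S4 -1-> S3 -0-> S4 -0-> S3 -1-> S1 -0-> S1 -1-> S2 -1-> S2 -0-> S4 -1-> S3 -1-> S1
End state S1 is accepting.

Yes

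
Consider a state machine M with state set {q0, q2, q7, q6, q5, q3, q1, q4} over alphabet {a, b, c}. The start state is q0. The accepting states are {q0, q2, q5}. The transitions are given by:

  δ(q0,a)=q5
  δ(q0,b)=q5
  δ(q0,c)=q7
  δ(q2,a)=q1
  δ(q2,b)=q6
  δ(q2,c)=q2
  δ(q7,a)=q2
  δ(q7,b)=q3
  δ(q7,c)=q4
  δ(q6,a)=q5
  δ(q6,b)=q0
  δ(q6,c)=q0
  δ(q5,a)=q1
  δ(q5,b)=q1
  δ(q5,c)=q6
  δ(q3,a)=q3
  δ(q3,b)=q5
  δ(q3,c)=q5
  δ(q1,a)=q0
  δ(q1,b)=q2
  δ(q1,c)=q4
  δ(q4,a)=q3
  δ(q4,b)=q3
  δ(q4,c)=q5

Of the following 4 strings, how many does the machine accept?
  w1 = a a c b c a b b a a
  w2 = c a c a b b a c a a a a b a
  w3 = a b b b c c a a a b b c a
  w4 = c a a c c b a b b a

2

w1: Trace: q0 -a-> q5 -a-> q1 -c-> q4 -b-> q3 -c-> q5 -a-> q1 -b-> q2 -b-> q6 -a-> q5 -a-> q1  → end q1, rejected
w2: Trace: q0 -c-> q7 -a-> q2 -c-> q2 -a-> q1 -b-> q2 -b-> q6 -a-> q5 -c-> q6 -a-> q5 -a-> q1 -a-> q0 -a-> q5 -b-> q1 -a-> q0  → end q0, accepted
w3: Trace: q0 -a-> q5 -b-> q1 -b-> q2 -b-> q6 -c-> q0 -c-> q7 -a-> q2 -a-> q1 -a-> q0 -b-> q5 -b-> q1 -c-> q4 -a-> q3  → end q3, rejected
w4: Trace: q0 -c-> q7 -a-> q2 -a-> q1 -c-> q4 -c-> q5 -b-> q1 -a-> q0 -b-> q5 -b-> q1 -a-> q0  → end q0, accepted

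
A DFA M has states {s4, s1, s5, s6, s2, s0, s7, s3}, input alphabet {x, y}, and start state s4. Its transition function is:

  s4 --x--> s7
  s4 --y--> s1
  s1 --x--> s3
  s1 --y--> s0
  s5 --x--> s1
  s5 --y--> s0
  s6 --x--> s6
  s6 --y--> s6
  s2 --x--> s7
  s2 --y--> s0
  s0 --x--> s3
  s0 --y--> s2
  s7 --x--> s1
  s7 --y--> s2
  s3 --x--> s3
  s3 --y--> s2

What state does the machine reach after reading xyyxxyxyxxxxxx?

s3

s4 → s7 → s2 → s0 → s3 → s3 → s2 → s7 → s2 → s7 → s1 → s3 → s3 → s3 → s3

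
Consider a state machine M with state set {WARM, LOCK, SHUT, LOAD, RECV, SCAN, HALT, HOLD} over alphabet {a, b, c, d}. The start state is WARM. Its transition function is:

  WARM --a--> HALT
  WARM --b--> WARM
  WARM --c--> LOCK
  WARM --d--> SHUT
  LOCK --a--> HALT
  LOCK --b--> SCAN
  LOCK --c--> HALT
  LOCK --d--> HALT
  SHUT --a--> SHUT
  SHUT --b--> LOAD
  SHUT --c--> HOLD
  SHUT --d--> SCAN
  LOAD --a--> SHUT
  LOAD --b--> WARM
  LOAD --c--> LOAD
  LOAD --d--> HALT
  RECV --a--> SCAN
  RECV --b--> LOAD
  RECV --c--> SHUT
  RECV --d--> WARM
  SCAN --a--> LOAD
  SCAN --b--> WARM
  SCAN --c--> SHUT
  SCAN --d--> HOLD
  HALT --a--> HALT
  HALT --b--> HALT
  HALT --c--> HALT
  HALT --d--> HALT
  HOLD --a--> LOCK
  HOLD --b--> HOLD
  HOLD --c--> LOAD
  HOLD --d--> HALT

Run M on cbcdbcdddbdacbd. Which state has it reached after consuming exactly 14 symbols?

HALT

Trace: WARM -c-> LOCK -b-> SCAN -c-> SHUT -d-> SCAN -b-> WARM -c-> LOCK -d-> HALT -d-> HALT -d-> HALT -b-> HALT -d-> HALT -a-> HALT -c-> HALT -b-> HALT
After 14 symbols: HALT.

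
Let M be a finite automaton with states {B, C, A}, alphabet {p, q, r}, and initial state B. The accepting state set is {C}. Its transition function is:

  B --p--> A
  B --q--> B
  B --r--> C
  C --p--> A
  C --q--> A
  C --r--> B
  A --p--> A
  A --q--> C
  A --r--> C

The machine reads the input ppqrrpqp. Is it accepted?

B → A → A → C → B → C → A → C → A
End state A is not accepting.

No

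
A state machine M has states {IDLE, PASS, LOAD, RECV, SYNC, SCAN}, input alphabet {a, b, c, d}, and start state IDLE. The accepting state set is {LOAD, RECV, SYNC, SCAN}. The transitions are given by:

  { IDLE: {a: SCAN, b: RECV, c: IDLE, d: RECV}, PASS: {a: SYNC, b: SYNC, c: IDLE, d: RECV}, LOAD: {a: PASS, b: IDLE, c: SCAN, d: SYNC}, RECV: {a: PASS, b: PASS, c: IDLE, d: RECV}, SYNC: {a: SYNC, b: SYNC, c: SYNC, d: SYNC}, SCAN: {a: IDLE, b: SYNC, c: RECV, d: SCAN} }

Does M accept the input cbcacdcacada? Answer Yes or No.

IDLE → IDLE → RECV → IDLE → SCAN → RECV → RECV → IDLE → SCAN → RECV → PASS → RECV → PASS
End state PASS is not accepting.

No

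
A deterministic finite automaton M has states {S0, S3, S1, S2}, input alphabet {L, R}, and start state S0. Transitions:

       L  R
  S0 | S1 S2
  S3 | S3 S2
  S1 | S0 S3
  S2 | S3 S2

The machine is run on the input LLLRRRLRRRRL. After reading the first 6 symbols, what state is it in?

S2

S0 → S1 → S0 → S1 → S3 → S2 → S2
After 6 symbols: S2.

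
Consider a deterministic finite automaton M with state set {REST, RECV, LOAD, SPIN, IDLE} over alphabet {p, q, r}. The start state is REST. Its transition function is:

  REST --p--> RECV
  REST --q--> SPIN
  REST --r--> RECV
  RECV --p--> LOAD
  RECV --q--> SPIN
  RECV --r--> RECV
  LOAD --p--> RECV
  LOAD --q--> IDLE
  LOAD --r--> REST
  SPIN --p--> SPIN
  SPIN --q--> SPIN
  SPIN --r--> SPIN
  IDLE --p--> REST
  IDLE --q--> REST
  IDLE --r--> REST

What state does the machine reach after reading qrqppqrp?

SPIN

Trace: REST -q-> SPIN -r-> SPIN -q-> SPIN -p-> SPIN -p-> SPIN -q-> SPIN -r-> SPIN -p-> SPIN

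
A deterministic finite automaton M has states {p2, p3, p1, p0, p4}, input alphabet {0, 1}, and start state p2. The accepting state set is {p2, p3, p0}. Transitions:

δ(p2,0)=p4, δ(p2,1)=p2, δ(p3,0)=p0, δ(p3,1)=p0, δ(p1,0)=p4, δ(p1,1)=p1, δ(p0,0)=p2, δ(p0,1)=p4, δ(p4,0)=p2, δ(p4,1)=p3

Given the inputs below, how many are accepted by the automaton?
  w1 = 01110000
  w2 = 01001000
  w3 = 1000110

w1: Trace: p2 -0-> p4 -1-> p3 -1-> p0 -1-> p4 -0-> p2 -0-> p4 -0-> p2 -0-> p4  → end p4, rejected
w2: Trace: p2 -0-> p4 -1-> p3 -0-> p0 -0-> p2 -1-> p2 -0-> p4 -0-> p2 -0-> p4  → end p4, rejected
w3: Trace: p2 -1-> p2 -0-> p4 -0-> p2 -0-> p4 -1-> p3 -1-> p0 -0-> p2  → end p2, accepted

1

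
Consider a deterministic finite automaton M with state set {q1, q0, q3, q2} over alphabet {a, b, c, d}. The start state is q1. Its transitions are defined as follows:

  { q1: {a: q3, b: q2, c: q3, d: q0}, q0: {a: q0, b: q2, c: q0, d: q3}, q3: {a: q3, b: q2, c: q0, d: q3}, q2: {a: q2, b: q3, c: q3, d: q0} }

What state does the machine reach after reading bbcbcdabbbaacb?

start at q1
read 'b': q1 → q2
read 'b': q2 → q3
read 'c': q3 → q0
read 'b': q0 → q2
read 'c': q2 → q3
read 'd': q3 → q3
read 'a': q3 → q3
read 'b': q3 → q2
read 'b': q2 → q3
read 'b': q3 → q2
read 'a': q2 → q2
read 'a': q2 → q2
read 'c': q2 → q3
read 'b': q3 → q2

q2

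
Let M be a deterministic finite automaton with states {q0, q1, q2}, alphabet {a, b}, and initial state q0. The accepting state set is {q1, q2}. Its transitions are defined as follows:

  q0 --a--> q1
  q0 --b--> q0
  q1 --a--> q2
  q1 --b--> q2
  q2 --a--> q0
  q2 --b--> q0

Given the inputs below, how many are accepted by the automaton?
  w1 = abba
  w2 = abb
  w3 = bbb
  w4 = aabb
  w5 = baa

w1:
  start at q0
  read 'a': q0 → q1
  read 'b': q1 → q2
  read 'b': q2 → q0
  read 'a': q0 → q1
  end q1, accepted
w2:
  start at q0
  read 'a': q0 → q1
  read 'b': q1 → q2
  read 'b': q2 → q0
  end q0, rejected
w3:
  start at q0
  read 'b': q0 → q0
  read 'b': q0 → q0
  read 'b': q0 → q0
  end q0, rejected
w4:
  start at q0
  read 'a': q0 → q1
  read 'a': q1 → q2
  read 'b': q2 → q0
  read 'b': q0 → q0
  end q0, rejected
w5:
  start at q0
  read 'b': q0 → q0
  read 'a': q0 → q1
  read 'a': q1 → q2
  end q2, accepted

2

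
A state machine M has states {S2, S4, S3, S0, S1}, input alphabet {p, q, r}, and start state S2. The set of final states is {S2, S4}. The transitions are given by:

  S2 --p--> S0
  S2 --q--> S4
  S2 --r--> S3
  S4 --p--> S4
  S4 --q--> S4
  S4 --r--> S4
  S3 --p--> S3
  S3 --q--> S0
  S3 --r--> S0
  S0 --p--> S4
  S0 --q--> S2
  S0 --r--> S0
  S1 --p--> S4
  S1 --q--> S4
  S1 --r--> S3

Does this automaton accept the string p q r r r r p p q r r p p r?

Yes

S2 → S0 → S2 → S3 → S0 → S0 → S0 → S4 → S4 → S4 → S4 → S4 → S4 → S4 → S4
End state S4 is accepting.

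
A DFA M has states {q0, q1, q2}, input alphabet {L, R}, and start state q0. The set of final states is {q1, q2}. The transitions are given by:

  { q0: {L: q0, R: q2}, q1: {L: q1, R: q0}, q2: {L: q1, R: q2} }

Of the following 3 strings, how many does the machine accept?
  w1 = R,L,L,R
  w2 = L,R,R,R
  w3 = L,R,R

2

w1: Trace: q0 -R-> q2 -L-> q1 -L-> q1 -R-> q0  → end q0, rejected
w2: Trace: q0 -L-> q0 -R-> q2 -R-> q2 -R-> q2  → end q2, accepted
w3: Trace: q0 -L-> q0 -R-> q2 -R-> q2  → end q2, accepted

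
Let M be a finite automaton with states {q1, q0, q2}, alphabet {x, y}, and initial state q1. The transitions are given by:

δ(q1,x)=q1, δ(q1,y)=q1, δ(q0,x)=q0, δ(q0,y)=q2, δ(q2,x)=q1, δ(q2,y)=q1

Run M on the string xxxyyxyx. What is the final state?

q1

q1 → q1 → q1 → q1 → q1 → q1 → q1 → q1 → q1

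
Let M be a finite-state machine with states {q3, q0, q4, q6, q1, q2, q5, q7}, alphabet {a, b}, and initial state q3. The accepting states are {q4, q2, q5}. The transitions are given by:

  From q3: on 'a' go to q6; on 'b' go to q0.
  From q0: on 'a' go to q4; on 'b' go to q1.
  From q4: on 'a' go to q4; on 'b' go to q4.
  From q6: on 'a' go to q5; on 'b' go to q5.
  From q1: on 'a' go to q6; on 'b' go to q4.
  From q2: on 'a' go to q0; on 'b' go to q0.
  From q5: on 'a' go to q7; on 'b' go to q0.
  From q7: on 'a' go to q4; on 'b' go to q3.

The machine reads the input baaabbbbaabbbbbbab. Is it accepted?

start at q3
read 'b': q3 → q0
read 'a': q0 → q4
read 'a': q4 → q4
read 'a': q4 → q4
read 'b': q4 → q4
read 'b': q4 → q4
read 'b': q4 → q4
read 'b': q4 → q4
read 'a': q4 → q4
read 'a': q4 → q4
read 'b': q4 → q4
read 'b': q4 → q4
read 'b': q4 → q4
read 'b': q4 → q4
read 'b': q4 → q4
read 'b': q4 → q4
read 'a': q4 → q4
read 'b': q4 → q4
End state q4 is accepting.

Yes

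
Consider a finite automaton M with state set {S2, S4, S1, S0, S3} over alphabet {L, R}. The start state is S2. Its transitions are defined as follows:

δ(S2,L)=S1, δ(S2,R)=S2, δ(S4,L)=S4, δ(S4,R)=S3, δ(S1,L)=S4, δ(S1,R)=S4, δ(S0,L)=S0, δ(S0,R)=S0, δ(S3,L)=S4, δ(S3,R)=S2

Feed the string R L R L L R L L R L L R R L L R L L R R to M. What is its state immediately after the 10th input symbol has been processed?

S4

S2 → S2 → S1 → S4 → S4 → S4 → S3 → S4 → S4 → S3 → S4
After 10 symbols: S4.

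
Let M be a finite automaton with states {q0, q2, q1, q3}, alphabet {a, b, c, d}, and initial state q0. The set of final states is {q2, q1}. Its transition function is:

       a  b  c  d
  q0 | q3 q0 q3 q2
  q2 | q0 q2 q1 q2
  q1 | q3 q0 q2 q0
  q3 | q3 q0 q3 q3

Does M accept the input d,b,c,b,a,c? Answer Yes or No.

q0 → q2 → q2 → q1 → q0 → q3 → q3
End state q3 is not accepting.

No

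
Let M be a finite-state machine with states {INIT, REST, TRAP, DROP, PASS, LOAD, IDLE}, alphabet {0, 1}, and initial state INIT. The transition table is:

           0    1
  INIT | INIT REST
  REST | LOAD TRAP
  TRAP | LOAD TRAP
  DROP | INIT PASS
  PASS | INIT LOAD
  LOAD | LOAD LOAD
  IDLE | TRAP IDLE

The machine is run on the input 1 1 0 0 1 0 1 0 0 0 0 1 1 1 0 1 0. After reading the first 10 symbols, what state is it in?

LOAD

start at INIT
read '1': INIT → REST
read '1': REST → TRAP
read '0': TRAP → LOAD
read '0': LOAD → LOAD
read '1': LOAD → LOAD
read '0': LOAD → LOAD
read '1': LOAD → LOAD
read '0': LOAD → LOAD
read '0': LOAD → LOAD
read '0': LOAD → LOAD
After 10 symbols: LOAD.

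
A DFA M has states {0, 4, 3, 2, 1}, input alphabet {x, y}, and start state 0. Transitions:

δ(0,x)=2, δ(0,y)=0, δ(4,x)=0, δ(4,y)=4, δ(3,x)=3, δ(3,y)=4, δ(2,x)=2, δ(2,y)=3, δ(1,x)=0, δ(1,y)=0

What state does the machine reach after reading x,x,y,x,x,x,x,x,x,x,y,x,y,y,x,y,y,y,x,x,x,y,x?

start at 0
read 'x': 0 → 2
read 'x': 2 → 2
read 'y': 2 → 3
read 'x': 3 → 3
read 'x': 3 → 3
read 'x': 3 → 3
read 'x': 3 → 3
read 'x': 3 → 3
read 'x': 3 → 3
read 'x': 3 → 3
read 'y': 3 → 4
read 'x': 4 → 0
read 'y': 0 → 0
read 'y': 0 → 0
read 'x': 0 → 2
read 'y': 2 → 3
read 'y': 3 → 4
read 'y': 4 → 4
read 'x': 4 → 0
read 'x': 0 → 2
read 'x': 2 → 2
read 'y': 2 → 3
read 'x': 3 → 3

3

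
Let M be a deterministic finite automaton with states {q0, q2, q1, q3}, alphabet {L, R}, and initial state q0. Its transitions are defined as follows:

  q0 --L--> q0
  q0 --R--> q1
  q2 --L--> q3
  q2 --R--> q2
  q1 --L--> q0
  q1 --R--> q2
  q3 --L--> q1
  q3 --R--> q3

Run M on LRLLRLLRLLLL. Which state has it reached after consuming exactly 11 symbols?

q0

Trace: q0 -L-> q0 -R-> q1 -L-> q0 -L-> q0 -R-> q1 -L-> q0 -L-> q0 -R-> q1 -L-> q0 -L-> q0 -L-> q0
After 11 symbols: q0.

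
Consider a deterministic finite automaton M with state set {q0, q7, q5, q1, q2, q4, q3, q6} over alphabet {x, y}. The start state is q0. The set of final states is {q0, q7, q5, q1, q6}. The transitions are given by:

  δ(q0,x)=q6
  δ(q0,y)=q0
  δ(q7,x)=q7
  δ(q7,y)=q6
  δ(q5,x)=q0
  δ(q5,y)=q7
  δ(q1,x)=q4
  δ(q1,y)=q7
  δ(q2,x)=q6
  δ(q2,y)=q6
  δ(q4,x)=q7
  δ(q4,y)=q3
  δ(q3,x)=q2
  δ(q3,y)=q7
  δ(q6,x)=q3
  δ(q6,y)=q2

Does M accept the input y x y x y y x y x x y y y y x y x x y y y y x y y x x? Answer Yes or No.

No

Trace: q0 -y-> q0 -x-> q6 -y-> q2 -x-> q6 -y-> q2 -y-> q6 -x-> q3 -y-> q7 -x-> q7 -x-> q7 -y-> q6 -y-> q2 -y-> q6 -y-> q2 -x-> q6 -y-> q2 -x-> q6 -x-> q3 -y-> q7 -y-> q6 -y-> q2 -y-> q6 -x-> q3 -y-> q7 -y-> q6 -x-> q3 -x-> q2
End state q2 is not accepting.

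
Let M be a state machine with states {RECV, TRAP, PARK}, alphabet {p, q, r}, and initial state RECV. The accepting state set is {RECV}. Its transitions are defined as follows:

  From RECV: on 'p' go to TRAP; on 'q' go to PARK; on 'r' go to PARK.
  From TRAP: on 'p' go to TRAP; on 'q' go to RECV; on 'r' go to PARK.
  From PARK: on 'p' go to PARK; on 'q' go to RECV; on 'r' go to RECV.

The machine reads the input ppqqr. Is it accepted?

start at RECV
read 'p': RECV → TRAP
read 'p': TRAP → TRAP
read 'q': TRAP → RECV
read 'q': RECV → PARK
read 'r': PARK → RECV
End state RECV is accepting.

Yes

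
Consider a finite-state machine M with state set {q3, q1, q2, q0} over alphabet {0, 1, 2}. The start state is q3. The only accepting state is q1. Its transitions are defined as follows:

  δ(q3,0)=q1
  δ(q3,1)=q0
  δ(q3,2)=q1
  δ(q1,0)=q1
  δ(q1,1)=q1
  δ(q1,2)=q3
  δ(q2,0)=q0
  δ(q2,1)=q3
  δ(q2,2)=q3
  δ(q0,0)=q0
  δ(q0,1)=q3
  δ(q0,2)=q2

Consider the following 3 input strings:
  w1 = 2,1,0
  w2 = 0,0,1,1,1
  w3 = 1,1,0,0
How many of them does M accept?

w1:
  start at q3
  read '2': q3 → q1
  read '1': q1 → q1
  read '0': q1 → q1
  end q1, accepted
w2:
  start at q3
  read '0': q3 → q1
  read '0': q1 → q1
  read '1': q1 → q1
  read '1': q1 → q1
  read '1': q1 → q1
  end q1, accepted
w3:
  start at q3
  read '1': q3 → q0
  read '1': q0 → q3
  read '0': q3 → q1
  read '0': q1 → q1
  end q1, accepted

3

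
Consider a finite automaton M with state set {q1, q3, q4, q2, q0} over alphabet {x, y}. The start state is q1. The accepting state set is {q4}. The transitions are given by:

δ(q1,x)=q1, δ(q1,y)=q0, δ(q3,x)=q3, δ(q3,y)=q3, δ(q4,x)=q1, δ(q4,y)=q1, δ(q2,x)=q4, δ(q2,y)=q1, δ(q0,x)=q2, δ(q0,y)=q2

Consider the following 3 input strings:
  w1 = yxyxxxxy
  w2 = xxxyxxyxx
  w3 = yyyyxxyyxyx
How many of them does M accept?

0

w1:
  start at q1
  read 'y': q1 → q0
  read 'x': q0 → q2
  read 'y': q2 → q1
  read 'x': q1 → q1
  read 'x': q1 → q1
  read 'x': q1 → q1
  read 'x': q1 → q1
  read 'y': q1 → q0
  end q0, rejected
w2:
  start at q1
  read 'x': q1 → q1
  read 'x': q1 → q1
  read 'x': q1 → q1
  read 'y': q1 → q0
  read 'x': q0 → q2
  read 'x': q2 → q4
  read 'y': q4 → q1
  read 'x': q1 → q1
  read 'x': q1 → q1
  end q1, rejected
w3:
  start at q1
  read 'y': q1 → q0
  read 'y': q0 → q2
  read 'y': q2 → q1
  read 'y': q1 → q0
  read 'x': q0 → q2
  read 'x': q2 → q4
  read 'y': q4 → q1
  read 'y': q1 → q0
  read 'x': q0 → q2
  read 'y': q2 → q1
  read 'x': q1 → q1
  end q1, rejected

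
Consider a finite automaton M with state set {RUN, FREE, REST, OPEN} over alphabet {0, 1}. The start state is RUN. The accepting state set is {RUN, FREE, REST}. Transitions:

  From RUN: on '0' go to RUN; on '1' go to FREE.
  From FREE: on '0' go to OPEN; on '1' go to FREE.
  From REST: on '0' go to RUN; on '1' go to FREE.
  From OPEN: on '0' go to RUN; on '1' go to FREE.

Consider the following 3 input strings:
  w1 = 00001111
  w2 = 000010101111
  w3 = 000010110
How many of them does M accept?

2

w1: RUN → RUN → RUN → RUN → RUN → FREE → FREE → FREE → FREE  → end FREE, accepted
w2: RUN → RUN → RUN → RUN → RUN → FREE → OPEN → FREE → OPEN → FREE → FREE → FREE → FREE  → end FREE, accepted
w3: RUN → RUN → RUN → RUN → RUN → FREE → OPEN → FREE → FREE → OPEN  → end OPEN, rejected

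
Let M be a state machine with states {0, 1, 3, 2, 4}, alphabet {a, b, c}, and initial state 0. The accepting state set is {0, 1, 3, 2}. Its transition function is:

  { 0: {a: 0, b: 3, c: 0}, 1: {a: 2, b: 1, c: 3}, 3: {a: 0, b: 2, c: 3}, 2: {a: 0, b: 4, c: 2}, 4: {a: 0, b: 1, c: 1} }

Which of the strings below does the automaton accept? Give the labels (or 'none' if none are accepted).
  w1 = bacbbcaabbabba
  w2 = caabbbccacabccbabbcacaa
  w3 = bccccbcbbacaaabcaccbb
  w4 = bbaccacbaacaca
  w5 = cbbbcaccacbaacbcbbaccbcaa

w1: 0 → 3 → 0 → 0 → 3 → 2 → 2 → 0 → 0 → 3 → 2 → 0 → 3 → 2 → 0  → end 0, accepted
w2: 0 → 0 → 0 → 0 → 3 → 2 → 4 → 1 → 3 → 0 → 0 → 0 → 3 → 3 → 3 → 2 → 0 → 3 → 2 → 2 → 0 → 0 → 0 → 0  → end 0, accepted
w3: 0 → 3 → 3 → 3 → 3 → 3 → 2 → 2 → 4 → 1 → 2 → 2 → 0 → 0 → 0 → 3 → 3 → 0 → 0 → 0 → 3 → 2  → end 2, accepted
w4: 0 → 3 → 2 → 0 → 0 → 0 → 0 → 0 → 3 → 0 → 0 → 0 → 0 → 0 → 0  → end 0, accepted
w5: 0 → 0 → 3 → 2 → 4 → 1 → 2 → 2 → 2 → 0 → 0 → 3 → 0 → 0 → 0 → 3 → 3 → 2 → 4 → 0 → 0 → 0 → 3 → 3 → 0 → 0  → end 0, accepted

w1, w2, w3, w4, w5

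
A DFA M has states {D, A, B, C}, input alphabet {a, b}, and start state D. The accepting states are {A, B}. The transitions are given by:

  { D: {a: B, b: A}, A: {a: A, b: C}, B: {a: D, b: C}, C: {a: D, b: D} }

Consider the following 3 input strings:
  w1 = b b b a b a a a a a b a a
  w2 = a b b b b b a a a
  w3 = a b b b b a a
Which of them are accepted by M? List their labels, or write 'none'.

w1: D → A → C → D → B → C → D → B → D → B → D → A → A → A  → end A, accepted
w2: D → B → C → D → A → C → D → B → D → B  → end B, accepted
w3: D → B → C → D → A → C → D → B  → end B, accepted

w1, w2, w3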